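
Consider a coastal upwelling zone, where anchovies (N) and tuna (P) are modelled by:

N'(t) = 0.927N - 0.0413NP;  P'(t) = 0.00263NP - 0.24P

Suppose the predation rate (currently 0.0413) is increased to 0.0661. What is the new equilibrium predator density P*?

At the interior fixed point, setting dN/dt = 0 with N > 0 fixes P* = (prey growth rate)/(NP coefficient) — independent of the other coefficients.
With the change, P* = 0.927/0.0661 = 14; it falls from 22.4.

P* ≈ 14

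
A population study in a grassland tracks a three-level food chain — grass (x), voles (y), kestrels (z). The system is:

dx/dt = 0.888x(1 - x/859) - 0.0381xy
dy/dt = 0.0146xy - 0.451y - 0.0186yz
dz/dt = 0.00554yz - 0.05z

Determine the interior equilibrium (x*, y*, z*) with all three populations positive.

x* ≈ 526, y* ≈ 9.03, z* ≈ 389

From dz/dt = 0: 0.00554y* = 0.05, so y* = 9.03.
From dx/dt = 0: 0.888(1 - x*/859) = 0.0381·9.03, giving x* = 859·(1 - 0.387) = 526.
From dy/dt = 0: 0.0146·526 - 0.451 = 0.0186z*, so z* = 7.23/0.0186 = 389.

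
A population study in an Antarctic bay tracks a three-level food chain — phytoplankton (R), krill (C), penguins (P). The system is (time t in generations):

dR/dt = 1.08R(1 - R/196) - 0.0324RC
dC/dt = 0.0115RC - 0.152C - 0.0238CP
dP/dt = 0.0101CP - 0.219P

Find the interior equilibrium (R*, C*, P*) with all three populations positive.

From dP/dt = 0: 0.0101C* = 0.219, so C* = 21.7.
From dR/dt = 0: 1.08(1 - R*/196) = 0.0324·21.7, giving R* = 196·(1 - 0.65) = 68.5.
From dC/dt = 0: 0.0115·68.5 - 0.152 = 0.0238P*, so P* = 0.636/0.0238 = 26.7.

R* ≈ 68.5, C* ≈ 21.7, P* ≈ 26.7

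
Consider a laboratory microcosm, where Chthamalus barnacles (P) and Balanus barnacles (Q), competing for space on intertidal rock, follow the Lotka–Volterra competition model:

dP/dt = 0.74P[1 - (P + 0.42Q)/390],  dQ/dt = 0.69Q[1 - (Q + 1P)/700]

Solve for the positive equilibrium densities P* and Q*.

P* ≈ 166, Q* ≈ 534

Setting both brackets to zero gives the nullclines P + 0.42Q = 390 and 1P + Q = 700.
Substituting Q = 700 - 1P into the first: P(1 - 0.42·1) = 390 - 0.42·700.
So P* = 96/0.58 = 166, and then Q* = 700 - 1·166 = 534.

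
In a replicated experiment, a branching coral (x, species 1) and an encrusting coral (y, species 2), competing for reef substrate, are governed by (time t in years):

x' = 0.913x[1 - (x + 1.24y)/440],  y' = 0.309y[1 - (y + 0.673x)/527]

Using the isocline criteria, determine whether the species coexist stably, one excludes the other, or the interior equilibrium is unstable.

Compare the nullcline intercepts: K1/α12 = 440/1.24 = 355 < K2 = 527; K2/α21 = 527/0.673 = 783 > K1 = 440.
Since the inequalities point opposite ways, species 2 can invade but species 1 cannot.

species 2 excludes species 1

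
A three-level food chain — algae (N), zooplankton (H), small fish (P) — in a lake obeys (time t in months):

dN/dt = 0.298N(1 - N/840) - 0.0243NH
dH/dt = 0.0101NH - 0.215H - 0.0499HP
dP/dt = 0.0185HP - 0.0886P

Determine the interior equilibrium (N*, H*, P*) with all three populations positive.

From dP/dt = 0: 0.0185H* = 0.0886, so H* = 4.79.
From dN/dt = 0: 0.298(1 - N*/840) = 0.0243·4.79, giving N* = 840·(1 - 0.391) = 512.
From dH/dt = 0: 0.0101·512 - 0.215 = 0.0499P*, so P* = 4.96/0.0499 = 99.3.

N* ≈ 512, H* ≈ 4.79, P* ≈ 99.3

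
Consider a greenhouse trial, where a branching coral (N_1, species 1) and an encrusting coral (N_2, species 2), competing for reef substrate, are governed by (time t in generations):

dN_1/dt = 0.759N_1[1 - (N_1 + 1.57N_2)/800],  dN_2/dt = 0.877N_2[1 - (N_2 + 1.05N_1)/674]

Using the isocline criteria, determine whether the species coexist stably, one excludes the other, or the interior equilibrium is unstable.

Compare the nullcline intercepts: K1/α12 = 800/1.57 = 510 < K2 = 674; K2/α21 = 674/1.05 = 642 < K1 = 800.
Since both are reversed, neither can invade when rare; the interior point is a saddle.

unstable coexistence (outcome depends on initial conditions)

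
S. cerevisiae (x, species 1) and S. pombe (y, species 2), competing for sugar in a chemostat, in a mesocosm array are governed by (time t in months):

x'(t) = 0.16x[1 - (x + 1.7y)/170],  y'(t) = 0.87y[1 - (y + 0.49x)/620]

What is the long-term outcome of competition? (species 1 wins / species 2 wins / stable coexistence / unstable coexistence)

Compare the nullcline intercepts: K1/α12 = 170/1.7 = 100 < K2 = 620; K2/α21 = 620/0.49 = 1270 > K1 = 170.
Since the inequalities point opposite ways, species 2 can invade but species 1 cannot.

species 2 excludes species 1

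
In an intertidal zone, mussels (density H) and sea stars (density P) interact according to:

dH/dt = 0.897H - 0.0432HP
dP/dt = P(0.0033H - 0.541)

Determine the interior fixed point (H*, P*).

H* ≈ 164, P* ≈ 20.8

Set dP/dt = 0 with P > 0: 0.0033H - 0.541 = 0, so H* = 0.541/0.0033 = 164.
Set dH/dt = 0 with H > 0: 0.897 - 0.0432P = 0, so P* = 0.897/0.0432 = 20.8.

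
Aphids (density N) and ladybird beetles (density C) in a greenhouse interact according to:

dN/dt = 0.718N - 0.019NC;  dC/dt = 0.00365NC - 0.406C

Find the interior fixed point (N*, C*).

Set dC/dt = 0 with C > 0: 0.00365N - 0.406 = 0, so N* = 0.406/0.00365 = 111.
Set dN/dt = 0 with N > 0: 0.718 - 0.019C = 0, so C* = 0.718/0.019 = 37.8.

N* ≈ 111, C* ≈ 37.8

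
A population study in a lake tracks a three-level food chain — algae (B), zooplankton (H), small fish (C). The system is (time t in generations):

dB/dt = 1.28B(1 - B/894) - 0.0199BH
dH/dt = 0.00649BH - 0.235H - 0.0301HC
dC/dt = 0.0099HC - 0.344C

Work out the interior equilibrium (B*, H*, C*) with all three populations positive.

B* ≈ 411, H* ≈ 34.7, C* ≈ 80.8

From dC/dt = 0: 0.0099H* = 0.344, so H* = 34.7.
From dB/dt = 0: 1.28(1 - B*/894) = 0.0199·34.7, giving B* = 894·(1 - 0.54) = 411.
From dH/dt = 0: 0.00649·411 - 0.235 = 0.0301C*, so C* = 2.43/0.0301 = 80.8.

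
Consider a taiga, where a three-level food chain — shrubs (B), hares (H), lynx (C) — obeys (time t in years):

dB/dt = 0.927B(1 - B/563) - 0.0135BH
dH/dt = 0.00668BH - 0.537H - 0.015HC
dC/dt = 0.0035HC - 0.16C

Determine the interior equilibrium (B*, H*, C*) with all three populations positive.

From dC/dt = 0: 0.0035H* = 0.16, so H* = 45.7.
From dB/dt = 0: 0.927(1 - B*/563) = 0.0135·45.7, giving B* = 563·(1 - 0.666) = 188.
From dH/dt = 0: 0.00668·188 - 0.537 = 0.015C*, so C* = 0.72/0.015 = 48.

B* ≈ 188, H* ≈ 45.7, C* ≈ 48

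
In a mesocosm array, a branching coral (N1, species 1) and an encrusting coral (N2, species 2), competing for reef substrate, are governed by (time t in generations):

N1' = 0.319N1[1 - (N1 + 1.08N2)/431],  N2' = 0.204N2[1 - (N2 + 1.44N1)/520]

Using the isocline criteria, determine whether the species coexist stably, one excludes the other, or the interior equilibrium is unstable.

unstable coexistence (outcome depends on initial conditions)

Compare the nullcline intercepts: K1/α12 = 431/1.08 = 399 < K2 = 520; K2/α21 = 520/1.44 = 361 < K1 = 431.
Since both are reversed, neither can invade when rare; the interior point is a saddle.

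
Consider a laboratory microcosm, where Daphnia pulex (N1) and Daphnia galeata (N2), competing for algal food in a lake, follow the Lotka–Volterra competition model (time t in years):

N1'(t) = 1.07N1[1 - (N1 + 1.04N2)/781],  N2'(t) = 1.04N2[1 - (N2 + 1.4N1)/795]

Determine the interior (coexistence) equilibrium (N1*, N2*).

N1* ≈ 100, N2* ≈ 654

Setting both brackets to zero gives the nullclines N1 + 1.04N2 = 781 and 1.4N1 + N2 = 795.
Substituting N2 = 795 - 1.4N1 into the first: N1(1 - 1.04·1.4) = 781 - 1.04·795.
So N1* = -45.8/-0.456 = 100, and then N2* = 795 - 1.4·100 = 654.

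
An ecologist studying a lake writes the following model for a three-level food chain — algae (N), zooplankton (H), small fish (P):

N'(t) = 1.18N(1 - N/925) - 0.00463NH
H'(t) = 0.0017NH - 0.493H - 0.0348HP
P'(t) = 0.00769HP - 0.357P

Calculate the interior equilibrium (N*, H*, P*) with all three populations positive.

N* ≈ 757, H* ≈ 46.4, P* ≈ 22.8

From dP/dt = 0: 0.00769H* = 0.357, so H* = 46.4.
From dN/dt = 0: 1.18(1 - N*/925) = 0.00463·46.4, giving N* = 925·(1 - 0.182) = 757.
From dH/dt = 0: 0.0017·757 - 0.493 = 0.0348P*, so P* = 0.793/0.0348 = 22.8.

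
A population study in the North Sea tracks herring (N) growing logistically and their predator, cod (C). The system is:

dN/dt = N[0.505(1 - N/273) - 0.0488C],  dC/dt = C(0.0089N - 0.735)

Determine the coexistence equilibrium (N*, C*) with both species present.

N* ≈ 82.6, C* ≈ 7.22

From dC/dt = 0 with C > 0: 0.0089N* = 0.735, so N* = 82.6.
Substitute into dN/dt = 0: 0.505(1 - 82.6/273) = 0.0488C*.
The bracket is 0.697, giving C* = 0.352/0.0488 = 7.22.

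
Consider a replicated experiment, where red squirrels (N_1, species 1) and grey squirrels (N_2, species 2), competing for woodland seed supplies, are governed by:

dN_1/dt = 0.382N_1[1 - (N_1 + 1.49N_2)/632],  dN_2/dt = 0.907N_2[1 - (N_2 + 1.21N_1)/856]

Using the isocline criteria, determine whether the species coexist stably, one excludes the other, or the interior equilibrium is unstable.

species 2 excludes species 1

Compare the nullcline intercepts: K1/α12 = 632/1.49 = 424 < K2 = 856; K2/α21 = 856/1.21 = 707 > K1 = 632.
Since the inequalities point opposite ways, species 2 can invade but species 1 cannot.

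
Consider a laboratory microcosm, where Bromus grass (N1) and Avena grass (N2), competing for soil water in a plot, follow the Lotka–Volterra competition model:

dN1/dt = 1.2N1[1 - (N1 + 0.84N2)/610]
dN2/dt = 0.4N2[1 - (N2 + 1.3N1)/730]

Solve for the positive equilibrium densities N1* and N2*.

N1* ≈ 34.8, N2* ≈ 685

Setting both brackets to zero gives the nullclines N1 + 0.84N2 = 610 and 1.3N1 + N2 = 730.
Substituting N2 = 730 - 1.3N1 into the first: N1(1 - 0.84·1.3) = 610 - 0.84·730.
So N1* = -3.2/-0.092 = 34.8, and then N2* = 730 - 1.3·34.8 = 685.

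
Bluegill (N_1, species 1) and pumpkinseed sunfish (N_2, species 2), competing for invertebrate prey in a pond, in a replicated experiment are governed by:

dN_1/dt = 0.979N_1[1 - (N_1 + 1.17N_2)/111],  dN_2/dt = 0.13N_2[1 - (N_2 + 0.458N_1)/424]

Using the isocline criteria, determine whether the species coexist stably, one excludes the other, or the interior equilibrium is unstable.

Compare the nullcline intercepts: K1/α12 = 111/1.17 = 94.9 < K2 = 424; K2/α21 = 424/0.458 = 926 > K1 = 111.
Since the inequalities point opposite ways, species 2 can invade but species 1 cannot.

species 2 excludes species 1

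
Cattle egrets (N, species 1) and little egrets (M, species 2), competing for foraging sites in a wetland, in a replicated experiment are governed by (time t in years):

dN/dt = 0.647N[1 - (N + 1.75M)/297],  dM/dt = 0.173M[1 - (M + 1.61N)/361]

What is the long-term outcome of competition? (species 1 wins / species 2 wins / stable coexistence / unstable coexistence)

Compare the nullcline intercepts: K1/α12 = 297/1.75 = 170 < K2 = 361; K2/α21 = 361/1.61 = 224 < K1 = 297.
Since both are reversed, neither can invade when rare; the interior point is a saddle.

unstable coexistence (outcome depends on initial conditions)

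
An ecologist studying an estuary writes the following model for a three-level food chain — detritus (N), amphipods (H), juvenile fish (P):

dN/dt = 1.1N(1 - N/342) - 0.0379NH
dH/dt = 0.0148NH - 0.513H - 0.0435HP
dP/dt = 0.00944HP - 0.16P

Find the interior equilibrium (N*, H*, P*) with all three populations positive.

N* ≈ 142, H* ≈ 16.9, P* ≈ 36.6

From dP/dt = 0: 0.00944H* = 0.16, so H* = 16.9.
From dN/dt = 0: 1.1(1 - N*/342) = 0.0379·16.9, giving N* = 342·(1 - 0.584) = 142.
From dH/dt = 0: 0.0148·142 - 0.513 = 0.0435P*, so P* = 1.59/0.0435 = 36.6.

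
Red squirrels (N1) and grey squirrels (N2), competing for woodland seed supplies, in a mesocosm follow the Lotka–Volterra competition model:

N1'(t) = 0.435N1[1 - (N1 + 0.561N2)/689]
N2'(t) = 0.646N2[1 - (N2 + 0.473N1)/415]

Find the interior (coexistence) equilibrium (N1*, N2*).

Setting both brackets to zero gives the nullclines N1 + 0.561N2 = 689 and 0.473N1 + N2 = 415.
Substituting N2 = 415 - 0.473N1 into the first: N1(1 - 0.561·0.473) = 689 - 0.561·415.
So N1* = 456/0.735 = 621, and then N2* = 415 - 0.473·621 = 121.

N1* ≈ 621, N2* ≈ 121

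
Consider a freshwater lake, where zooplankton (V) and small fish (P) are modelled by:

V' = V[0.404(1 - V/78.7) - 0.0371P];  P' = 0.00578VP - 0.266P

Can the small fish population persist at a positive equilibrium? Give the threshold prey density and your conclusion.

The predator equation gives dP/dt > 0 only when V > 0.266/0.00578 = 46.
Without the predator, V → K = 78.7. Since 78.7 > 46, the predator can invade and persist.

Threshold V = 46; K > 46, so yes, the predator persists.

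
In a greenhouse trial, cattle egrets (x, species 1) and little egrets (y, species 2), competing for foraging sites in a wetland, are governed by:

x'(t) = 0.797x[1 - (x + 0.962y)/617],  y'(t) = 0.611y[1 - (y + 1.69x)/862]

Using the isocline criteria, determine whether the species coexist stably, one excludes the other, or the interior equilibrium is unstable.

unstable coexistence (outcome depends on initial conditions)

Compare the nullcline intercepts: K1/α12 = 617/0.962 = 641 < K2 = 862; K2/α21 = 862/1.69 = 510 < K1 = 617.
Since both are reversed, neither can invade when rare; the interior point is a saddle.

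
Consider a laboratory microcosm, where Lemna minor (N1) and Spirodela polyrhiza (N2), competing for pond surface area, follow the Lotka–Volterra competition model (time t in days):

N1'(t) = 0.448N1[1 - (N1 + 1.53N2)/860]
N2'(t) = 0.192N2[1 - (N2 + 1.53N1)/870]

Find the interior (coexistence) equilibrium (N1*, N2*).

Setting both brackets to zero gives the nullclines N1 + 1.53N2 = 860 and 1.53N1 + N2 = 870.
Substituting N2 = 870 - 1.53N1 into the first: N1(1 - 1.53·1.53) = 860 - 1.53·870.
So N1* = -471/-1.34 = 351, and then N2* = 870 - 1.53·351 = 332.

N1* ≈ 351, N2* ≈ 332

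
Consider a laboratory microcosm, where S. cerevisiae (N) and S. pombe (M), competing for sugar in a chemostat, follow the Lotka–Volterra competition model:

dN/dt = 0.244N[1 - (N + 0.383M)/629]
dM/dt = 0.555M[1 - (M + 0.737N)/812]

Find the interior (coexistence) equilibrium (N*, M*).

Setting both brackets to zero gives the nullclines N + 0.383M = 629 and 0.737N + M = 812.
Substituting M = 812 - 0.737N into the first: N(1 - 0.383·0.737) = 629 - 0.383·812.
So N* = 318/0.718 = 443, and then M* = 812 - 0.737·443 = 485.

N* ≈ 443, M* ≈ 485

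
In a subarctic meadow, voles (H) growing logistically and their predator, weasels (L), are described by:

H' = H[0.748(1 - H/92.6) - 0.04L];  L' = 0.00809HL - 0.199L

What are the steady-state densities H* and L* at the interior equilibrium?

H* ≈ 24.6, L* ≈ 13.7

From dL/dt = 0 with L > 0: 0.00809H* = 0.199, so H* = 24.6.
Substitute into dH/dt = 0: 0.748(1 - 24.6/92.6) = 0.04L*.
The bracket is 0.734, giving L* = 0.549/0.04 = 13.7.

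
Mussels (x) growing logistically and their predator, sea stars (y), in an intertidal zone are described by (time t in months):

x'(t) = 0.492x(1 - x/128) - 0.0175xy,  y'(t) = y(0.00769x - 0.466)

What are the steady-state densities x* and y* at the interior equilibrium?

From dy/dt = 0 with y > 0: 0.00769x* = 0.466, so x* = 60.6.
Substitute into dx/dt = 0: 0.492(1 - 60.6/128) = 0.0175y*.
The bracket is 0.527, giving y* = 0.259/0.0175 = 14.8.

x* ≈ 60.6, y* ≈ 14.8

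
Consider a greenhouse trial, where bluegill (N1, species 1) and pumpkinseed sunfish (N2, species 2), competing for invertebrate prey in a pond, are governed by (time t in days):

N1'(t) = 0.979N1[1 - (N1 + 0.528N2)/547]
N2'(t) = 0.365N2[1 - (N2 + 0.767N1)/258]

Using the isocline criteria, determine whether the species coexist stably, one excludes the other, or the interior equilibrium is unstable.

Compare the nullcline intercepts: K1/α12 = 547/0.528 = 1040 > K2 = 258; K2/α21 = 258/0.767 = 336 < K1 = 547.
Since the inequalities point opposite ways, species 1 can invade but species 2 cannot.

species 1 excludes species 2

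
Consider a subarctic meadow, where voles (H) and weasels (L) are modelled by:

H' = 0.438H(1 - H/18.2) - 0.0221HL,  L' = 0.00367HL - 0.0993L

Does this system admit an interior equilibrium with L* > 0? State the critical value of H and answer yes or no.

The predator equation gives dL/dt > 0 only when H > 0.0993/0.00367 = 27.1.
Without the predator, H → K = 18.2. Since 18.2 < 27.1, the predator cannot invade.

Threshold H = 27.1; K < 27.1, so no, the predator goes extinct.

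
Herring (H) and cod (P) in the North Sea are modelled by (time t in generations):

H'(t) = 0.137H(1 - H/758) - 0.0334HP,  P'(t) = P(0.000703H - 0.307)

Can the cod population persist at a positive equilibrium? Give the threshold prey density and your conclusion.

Threshold H = 437; K > 437, so yes, the predator persists.

The predator equation gives dP/dt > 0 only when H > 0.307/0.000703 = 437.
Without the predator, H → K = 758. Since 758 > 437, the predator can invade and persist.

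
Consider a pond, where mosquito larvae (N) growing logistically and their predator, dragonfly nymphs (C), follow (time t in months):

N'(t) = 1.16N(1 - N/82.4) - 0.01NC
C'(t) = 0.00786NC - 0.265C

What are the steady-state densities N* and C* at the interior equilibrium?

N* ≈ 33.7, C* ≈ 68.5

From dC/dt = 0 with C > 0: 0.00786N* = 0.265, so N* = 33.7.
Substitute into dN/dt = 0: 1.16(1 - 33.7/82.4) = 0.01C*.
The bracket is 0.591, giving C* = 0.685/0.01 = 68.5.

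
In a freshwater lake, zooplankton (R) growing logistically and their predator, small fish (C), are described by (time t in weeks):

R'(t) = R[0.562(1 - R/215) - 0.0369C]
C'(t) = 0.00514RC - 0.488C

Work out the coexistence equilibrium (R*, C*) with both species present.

From dC/dt = 0 with C > 0: 0.00514R* = 0.488, so R* = 94.9.
Substitute into dR/dt = 0: 0.562(1 - 94.9/215) = 0.0369C*.
The bracket is 0.558, giving C* = 0.314/0.0369 = 8.5.

R* ≈ 94.9, C* ≈ 8.5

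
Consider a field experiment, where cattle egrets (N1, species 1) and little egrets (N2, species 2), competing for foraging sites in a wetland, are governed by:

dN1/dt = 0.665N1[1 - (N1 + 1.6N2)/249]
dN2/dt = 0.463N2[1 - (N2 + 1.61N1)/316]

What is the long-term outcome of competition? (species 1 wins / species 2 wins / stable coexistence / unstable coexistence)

Compare the nullcline intercepts: K1/α12 = 249/1.6 = 156 < K2 = 316; K2/α21 = 316/1.61 = 196 < K1 = 249.
Since both are reversed, neither can invade when rare; the interior point is a saddle.

unstable coexistence (outcome depends on initial conditions)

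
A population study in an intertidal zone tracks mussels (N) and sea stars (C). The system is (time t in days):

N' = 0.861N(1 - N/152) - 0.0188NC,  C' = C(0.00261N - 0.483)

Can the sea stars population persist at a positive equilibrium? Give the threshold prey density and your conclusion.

Threshold N = 185; K < 185, so no, the predator goes extinct.

The predator equation gives dC/dt > 0 only when N > 0.483/0.00261 = 185.
Without the predator, N → K = 152. Since 152 < 185, the predator cannot invade.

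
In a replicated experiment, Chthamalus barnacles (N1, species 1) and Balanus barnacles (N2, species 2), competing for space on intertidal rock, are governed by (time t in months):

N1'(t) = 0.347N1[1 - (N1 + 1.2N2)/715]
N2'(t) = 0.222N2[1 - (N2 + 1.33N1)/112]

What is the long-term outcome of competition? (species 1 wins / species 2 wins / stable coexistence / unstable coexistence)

Compare the nullcline intercepts: K1/α12 = 715/1.2 = 596 > K2 = 112; K2/α21 = 112/1.33 = 84.2 < K1 = 715.
Since the inequalities point opposite ways, species 1 can invade but species 2 cannot.

species 1 excludes species 2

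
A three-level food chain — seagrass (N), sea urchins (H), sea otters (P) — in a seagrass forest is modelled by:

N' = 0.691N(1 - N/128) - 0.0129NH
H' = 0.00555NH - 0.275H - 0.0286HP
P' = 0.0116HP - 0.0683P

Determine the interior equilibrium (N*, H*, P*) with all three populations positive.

N* ≈ 114, H* ≈ 5.89, P* ≈ 12.5

From dP/dt = 0: 0.0116H* = 0.0683, so H* = 5.89.
From dN/dt = 0: 0.691(1 - N*/128) = 0.0129·5.89, giving N* = 128·(1 - 0.11) = 114.
From dH/dt = 0: 0.00555·114 - 0.275 = 0.0286P*, so P* = 0.357/0.0286 = 12.5.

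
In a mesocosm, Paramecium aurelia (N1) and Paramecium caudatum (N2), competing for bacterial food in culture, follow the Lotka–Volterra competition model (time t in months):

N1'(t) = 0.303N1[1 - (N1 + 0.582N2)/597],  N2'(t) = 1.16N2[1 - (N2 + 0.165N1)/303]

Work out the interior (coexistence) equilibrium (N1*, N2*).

Setting both brackets to zero gives the nullclines N1 + 0.582N2 = 597 and 0.165N1 + N2 = 303.
Substituting N2 = 303 - 0.165N1 into the first: N1(1 - 0.582·0.165) = 597 - 0.582·303.
So N1* = 421/0.904 = 465, and then N2* = 303 - 0.165·465 = 226.

N1* ≈ 465, N2* ≈ 226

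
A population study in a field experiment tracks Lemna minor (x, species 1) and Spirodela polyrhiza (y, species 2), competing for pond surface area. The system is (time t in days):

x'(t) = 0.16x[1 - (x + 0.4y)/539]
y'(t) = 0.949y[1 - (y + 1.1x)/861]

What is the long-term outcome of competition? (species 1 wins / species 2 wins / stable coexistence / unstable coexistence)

stable coexistence

Compare the nullcline intercepts: K1/α12 = 539/0.4 = 1350 > K2 = 861; K2/α21 = 861/1.1 = 783 > K1 = 539.
Since both inequalities hold, each species can invade when rare, so the interior equilibrium is stable.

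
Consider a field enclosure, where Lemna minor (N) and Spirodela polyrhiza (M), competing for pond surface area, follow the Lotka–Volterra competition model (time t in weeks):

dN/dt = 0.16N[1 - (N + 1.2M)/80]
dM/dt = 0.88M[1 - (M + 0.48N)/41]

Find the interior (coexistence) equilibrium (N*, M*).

N* ≈ 72.6, M* ≈ 6.13

Setting both brackets to zero gives the nullclines N + 1.2M = 80 and 0.48N + M = 41.
Substituting M = 41 - 0.48N into the first: N(1 - 1.2·0.48) = 80 - 1.2·41.
So N* = 30.8/0.424 = 72.6, and then M* = 41 - 0.48·72.6 = 6.13.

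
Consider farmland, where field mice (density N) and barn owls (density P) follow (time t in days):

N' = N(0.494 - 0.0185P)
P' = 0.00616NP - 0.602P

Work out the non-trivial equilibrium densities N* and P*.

N* ≈ 97.7, P* ≈ 26.7

Set dP/dt = 0 with P > 0: 0.00616N - 0.602 = 0, so N* = 0.602/0.00616 = 97.7.
Set dN/dt = 0 with N > 0: 0.494 - 0.0185P = 0, so P* = 0.494/0.0185 = 26.7.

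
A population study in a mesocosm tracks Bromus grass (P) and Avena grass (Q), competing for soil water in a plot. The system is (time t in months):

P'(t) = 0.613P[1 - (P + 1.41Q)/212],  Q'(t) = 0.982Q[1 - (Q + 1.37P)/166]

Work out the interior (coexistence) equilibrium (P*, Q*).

Setting both brackets to zero gives the nullclines P + 1.41Q = 212 and 1.37P + Q = 166.
Substituting Q = 166 - 1.37P into the first: P(1 - 1.41·1.37) = 212 - 1.41·166.
So P* = -22.1/-0.932 = 23.7, and then Q* = 166 - 1.37·23.7 = 134.

P* ≈ 23.7, Q* ≈ 134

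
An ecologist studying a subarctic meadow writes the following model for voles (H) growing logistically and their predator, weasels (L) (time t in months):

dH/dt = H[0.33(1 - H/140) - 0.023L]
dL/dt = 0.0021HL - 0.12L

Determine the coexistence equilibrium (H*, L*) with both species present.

H* ≈ 57.1, L* ≈ 8.49

From dL/dt = 0 with L > 0: 0.0021H* = 0.12, so H* = 57.1.
Substitute into dH/dt = 0: 0.33(1 - 57.1/140) = 0.023L*.
The bracket is 0.592, giving L* = 0.195/0.023 = 8.49.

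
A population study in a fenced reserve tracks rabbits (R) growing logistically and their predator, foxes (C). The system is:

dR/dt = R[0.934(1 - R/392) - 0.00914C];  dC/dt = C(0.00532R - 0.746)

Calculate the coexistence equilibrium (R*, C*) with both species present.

R* ≈ 140, C* ≈ 65.6

From dC/dt = 0 with C > 0: 0.00532R* = 0.746, so R* = 140.
Substitute into dR/dt = 0: 0.934(1 - 140/392) = 0.00914C*.
The bracket is 0.642, giving C* = 0.6/0.00914 = 65.6.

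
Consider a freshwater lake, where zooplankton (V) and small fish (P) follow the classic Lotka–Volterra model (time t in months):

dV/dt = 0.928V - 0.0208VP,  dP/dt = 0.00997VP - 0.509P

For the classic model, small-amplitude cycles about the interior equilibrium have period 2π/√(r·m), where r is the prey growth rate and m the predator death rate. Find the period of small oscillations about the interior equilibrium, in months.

Here r = 0.928 and m = 0.509, so r·m = 0.472.
ω = √0.472 = 0.687 per month, hence T = 2π/ω ≈ 9.14 months.

T ≈ 9.14 months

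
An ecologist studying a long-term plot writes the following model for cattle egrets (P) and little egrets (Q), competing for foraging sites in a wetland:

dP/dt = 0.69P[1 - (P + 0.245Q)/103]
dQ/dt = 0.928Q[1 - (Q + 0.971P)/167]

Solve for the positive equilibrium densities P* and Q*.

P* ≈ 81.5, Q* ≈ 87.9

Setting both brackets to zero gives the nullclines P + 0.245Q = 103 and 0.971P + Q = 167.
Substituting Q = 167 - 0.971P into the first: P(1 - 0.245·0.971) = 103 - 0.245·167.
So P* = 62.1/0.762 = 81.5, and then Q* = 167 - 0.971·81.5 = 87.9.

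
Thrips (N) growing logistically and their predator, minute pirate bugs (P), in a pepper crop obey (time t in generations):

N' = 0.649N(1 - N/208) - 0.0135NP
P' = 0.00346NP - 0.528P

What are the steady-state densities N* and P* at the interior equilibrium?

From dP/dt = 0 with P > 0: 0.00346N* = 0.528, so N* = 153.
Substitute into dN/dt = 0: 0.649(1 - 153/208) = 0.0135P*.
The bracket is 0.266, giving P* = 0.173/0.0135 = 12.8.

N* ≈ 153, P* ≈ 12.8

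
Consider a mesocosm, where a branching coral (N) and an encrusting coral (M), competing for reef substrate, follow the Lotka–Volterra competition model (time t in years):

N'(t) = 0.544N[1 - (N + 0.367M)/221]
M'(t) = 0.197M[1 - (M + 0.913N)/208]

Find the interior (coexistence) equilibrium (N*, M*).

Setting both brackets to zero gives the nullclines N + 0.367M = 221 and 0.913N + M = 208.
Substituting M = 208 - 0.913N into the first: N(1 - 0.367·0.913) = 221 - 0.367·208.
So N* = 145/0.665 = 218, and then M* = 208 - 0.913·218 = 9.36.

N* ≈ 218, M* ≈ 9.36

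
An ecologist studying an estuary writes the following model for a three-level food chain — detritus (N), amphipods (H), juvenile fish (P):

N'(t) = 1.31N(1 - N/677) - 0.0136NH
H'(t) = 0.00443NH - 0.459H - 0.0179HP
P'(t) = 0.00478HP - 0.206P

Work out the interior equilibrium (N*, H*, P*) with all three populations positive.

N* ≈ 374, H* ≈ 43.1, P* ≈ 66.9

From dP/dt = 0: 0.00478H* = 0.206, so H* = 43.1.
From dN/dt = 0: 1.31(1 - N*/677) = 0.0136·43.1, giving N* = 677·(1 - 0.447) = 374.
From dH/dt = 0: 0.00443·374 - 0.459 = 0.0179P*, so P* = 1.2/0.0179 = 66.9.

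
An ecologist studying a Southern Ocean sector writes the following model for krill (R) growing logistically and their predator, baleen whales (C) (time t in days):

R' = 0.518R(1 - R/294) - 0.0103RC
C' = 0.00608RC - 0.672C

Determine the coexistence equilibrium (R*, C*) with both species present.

R* ≈ 111, C* ≈ 31.4

From dC/dt = 0 with C > 0: 0.00608R* = 0.672, so R* = 111.
Substitute into dR/dt = 0: 0.518(1 - 111/294) = 0.0103C*.
The bracket is 0.624, giving C* = 0.323/0.0103 = 31.4.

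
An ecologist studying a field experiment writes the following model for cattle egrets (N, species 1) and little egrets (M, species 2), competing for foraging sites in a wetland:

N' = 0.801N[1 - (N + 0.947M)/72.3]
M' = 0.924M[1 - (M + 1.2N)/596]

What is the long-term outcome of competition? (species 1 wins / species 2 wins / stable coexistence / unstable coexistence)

species 2 excludes species 1

Compare the nullcline intercepts: K1/α12 = 72.3/0.947 = 76.3 < K2 = 596; K2/α21 = 596/1.2 = 497 > K1 = 72.3.
Since the inequalities point opposite ways, species 2 can invade but species 1 cannot.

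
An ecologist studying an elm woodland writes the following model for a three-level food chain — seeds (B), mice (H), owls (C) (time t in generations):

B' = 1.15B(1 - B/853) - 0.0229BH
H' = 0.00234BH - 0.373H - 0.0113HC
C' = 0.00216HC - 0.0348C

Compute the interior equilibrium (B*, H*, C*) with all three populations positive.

From dC/dt = 0: 0.00216H* = 0.0348, so H* = 16.1.
From dB/dt = 0: 1.15(1 - B*/853) = 0.0229·16.1, giving B* = 853·(1 - 0.321) = 579.
From dH/dt = 0: 0.00234·579 - 0.373 = 0.0113C*, so C* = 0.983/0.0113 = 87.

B* ≈ 579, H* ≈ 16.1, C* ≈ 87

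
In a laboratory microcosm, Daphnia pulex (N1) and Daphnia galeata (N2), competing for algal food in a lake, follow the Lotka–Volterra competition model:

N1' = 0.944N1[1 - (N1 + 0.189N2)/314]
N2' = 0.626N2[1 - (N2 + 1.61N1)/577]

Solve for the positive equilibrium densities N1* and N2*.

N1* ≈ 295, N2* ≈ 103

Setting both brackets to zero gives the nullclines N1 + 0.189N2 = 314 and 1.61N1 + N2 = 577.
Substituting N2 = 577 - 1.61N1 into the first: N1(1 - 0.189·1.61) = 314 - 0.189·577.
So N1* = 205/0.696 = 295, and then N2* = 577 - 1.61·295 = 103.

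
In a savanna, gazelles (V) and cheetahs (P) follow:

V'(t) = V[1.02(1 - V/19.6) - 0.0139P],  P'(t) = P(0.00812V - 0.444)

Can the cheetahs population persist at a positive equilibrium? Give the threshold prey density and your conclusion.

Threshold V = 54.7; K < 54.7, so no, the predator goes extinct.

The predator equation gives dP/dt > 0 only when V > 0.444/0.00812 = 54.7.
Without the predator, V → K = 19.6. Since 19.6 < 54.7, the predator cannot invade.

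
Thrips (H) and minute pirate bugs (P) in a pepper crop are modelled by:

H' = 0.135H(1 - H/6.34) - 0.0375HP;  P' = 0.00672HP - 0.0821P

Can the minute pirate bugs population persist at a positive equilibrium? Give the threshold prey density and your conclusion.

The predator equation gives dP/dt > 0 only when H > 0.0821/0.00672 = 12.2.
Without the predator, H → K = 6.34. Since 6.34 < 12.2, the predator cannot invade.

Threshold H = 12.2; K < 12.2, so no, the predator goes extinct.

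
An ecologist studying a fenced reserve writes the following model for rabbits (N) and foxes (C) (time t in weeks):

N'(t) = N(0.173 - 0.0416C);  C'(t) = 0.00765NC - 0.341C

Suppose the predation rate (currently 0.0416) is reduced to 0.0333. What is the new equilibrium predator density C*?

At the interior fixed point, setting dN/dt = 0 with N > 0 fixes C* = (prey growth rate)/(NC coefficient) — independent of the other coefficients.
With the change, C* = 0.173/0.0333 = 5.2; it rises from 4.16.

C* ≈ 5.2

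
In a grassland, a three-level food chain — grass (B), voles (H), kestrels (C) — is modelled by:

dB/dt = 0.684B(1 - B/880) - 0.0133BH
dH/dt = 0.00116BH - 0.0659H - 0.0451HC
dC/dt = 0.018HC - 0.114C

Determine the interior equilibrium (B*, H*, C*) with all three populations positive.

B* ≈ 772, H* ≈ 6.33, C* ≈ 18.4

From dC/dt = 0: 0.018H* = 0.114, so H* = 6.33.
From dB/dt = 0: 0.684(1 - B*/880) = 0.0133·6.33, giving B* = 880·(1 - 0.123) = 772.
From dH/dt = 0: 0.00116·772 - 0.0659 = 0.0451C*, so C* = 0.829/0.0451 = 18.4.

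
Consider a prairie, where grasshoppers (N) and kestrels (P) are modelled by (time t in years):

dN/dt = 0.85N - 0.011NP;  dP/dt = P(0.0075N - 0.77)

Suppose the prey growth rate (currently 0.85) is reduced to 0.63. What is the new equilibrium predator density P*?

P* ≈ 57.3

At the interior fixed point, setting dN/dt = 0 with N > 0 fixes P* = (prey growth rate)/(NP coefficient) — independent of the other coefficients.
With the change, P* = 0.63/0.011 = 57.3; it falls from 77.3.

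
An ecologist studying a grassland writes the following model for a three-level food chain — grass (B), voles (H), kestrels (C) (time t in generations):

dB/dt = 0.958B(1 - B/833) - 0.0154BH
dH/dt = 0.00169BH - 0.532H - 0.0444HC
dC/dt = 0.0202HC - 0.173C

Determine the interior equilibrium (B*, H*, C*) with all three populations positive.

B* ≈ 718, H* ≈ 8.56, C* ≈ 15.4

From dC/dt = 0: 0.0202H* = 0.173, so H* = 8.56.
From dB/dt = 0: 0.958(1 - B*/833) = 0.0154·8.56, giving B* = 833·(1 - 0.138) = 718.
From dH/dt = 0: 0.00169·718 - 0.532 = 0.0444C*, so C* = 0.682/0.0444 = 15.4.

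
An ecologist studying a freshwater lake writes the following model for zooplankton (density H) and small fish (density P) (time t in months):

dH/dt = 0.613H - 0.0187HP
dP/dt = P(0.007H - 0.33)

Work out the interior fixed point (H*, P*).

Set dP/dt = 0 with P > 0: 0.007H - 0.33 = 0, so H* = 0.33/0.007 = 47.1.
Set dH/dt = 0 with H > 0: 0.613 - 0.0187P = 0, so P* = 0.613/0.0187 = 32.8.

H* ≈ 47.1, P* ≈ 32.8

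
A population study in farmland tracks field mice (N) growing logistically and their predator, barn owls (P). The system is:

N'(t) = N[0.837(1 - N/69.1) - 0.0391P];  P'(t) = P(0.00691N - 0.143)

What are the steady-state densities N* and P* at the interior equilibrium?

From dP/dt = 0 with P > 0: 0.00691N* = 0.143, so N* = 20.7.
Substitute into dN/dt = 0: 0.837(1 - 20.7/69.1) = 0.0391P*.
The bracket is 0.701, giving P* = 0.586/0.0391 = 15.

N* ≈ 20.7, P* ≈ 15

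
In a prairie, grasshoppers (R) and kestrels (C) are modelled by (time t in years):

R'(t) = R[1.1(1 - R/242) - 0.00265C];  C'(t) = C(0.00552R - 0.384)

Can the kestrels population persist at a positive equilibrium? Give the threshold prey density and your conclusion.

The predator equation gives dC/dt > 0 only when R > 0.384/0.00552 = 69.6.
Without the predator, R → K = 242. Since 242 > 69.6, the predator can invade and persist.

Threshold R = 69.6; K > 69.6, so yes, the predator persists.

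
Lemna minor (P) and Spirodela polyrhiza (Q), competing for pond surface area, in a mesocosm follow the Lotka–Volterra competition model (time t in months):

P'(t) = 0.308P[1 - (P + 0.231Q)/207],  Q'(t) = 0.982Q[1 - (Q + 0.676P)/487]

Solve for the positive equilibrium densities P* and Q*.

P* ≈ 112, Q* ≈ 411

Setting both brackets to zero gives the nullclines P + 0.231Q = 207 and 0.676P + Q = 487.
Substituting Q = 487 - 0.676P into the first: P(1 - 0.231·0.676) = 207 - 0.231·487.
So P* = 94.5/0.844 = 112, and then Q* = 487 - 0.676·112 = 411.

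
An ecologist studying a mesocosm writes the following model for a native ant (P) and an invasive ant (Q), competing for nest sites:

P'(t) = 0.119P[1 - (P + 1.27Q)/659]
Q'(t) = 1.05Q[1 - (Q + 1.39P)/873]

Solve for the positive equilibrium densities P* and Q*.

Setting both brackets to zero gives the nullclines P + 1.27Q = 659 and 1.39P + Q = 873.
Substituting Q = 873 - 1.39P into the first: P(1 - 1.27·1.39) = 659 - 1.27·873.
So P* = -450/-0.765 = 588, and then Q* = 873 - 1.39·588 = 56.2.

P* ≈ 588, Q* ≈ 56.2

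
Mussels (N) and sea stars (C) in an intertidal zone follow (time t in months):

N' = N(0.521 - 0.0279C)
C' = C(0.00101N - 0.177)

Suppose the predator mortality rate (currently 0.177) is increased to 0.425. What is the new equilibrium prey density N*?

N* ≈ 421

At the interior fixed point, setting dC/dt = 0 with C > 0 fixes N* = (predator death rate)/(NC coefficient) — independent of the other coefficients.
With the change, N* = 0.425/0.00101 = 421; it rises from 175.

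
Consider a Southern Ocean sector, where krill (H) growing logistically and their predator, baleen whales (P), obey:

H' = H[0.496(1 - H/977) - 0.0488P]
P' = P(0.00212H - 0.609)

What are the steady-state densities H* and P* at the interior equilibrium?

From dP/dt = 0 with P > 0: 0.00212H* = 0.609, so H* = 287.
Substitute into dH/dt = 0: 0.496(1 - 287/977) = 0.0488P*.
The bracket is 0.706, giving P* = 0.35/0.0488 = 7.18.

H* ≈ 287, P* ≈ 7.18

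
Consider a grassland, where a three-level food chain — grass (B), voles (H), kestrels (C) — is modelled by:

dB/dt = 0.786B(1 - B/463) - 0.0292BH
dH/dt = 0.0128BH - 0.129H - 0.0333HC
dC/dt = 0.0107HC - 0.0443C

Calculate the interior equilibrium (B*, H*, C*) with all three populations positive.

B* ≈ 392, H* ≈ 4.14, C* ≈ 147

From dC/dt = 0: 0.0107H* = 0.0443, so H* = 4.14.
From dB/dt = 0: 0.786(1 - B*/463) = 0.0292·4.14, giving B* = 463·(1 - 0.154) = 392.
From dH/dt = 0: 0.0128·392 - 0.129 = 0.0333C*, so C* = 4.89/0.0333 = 147.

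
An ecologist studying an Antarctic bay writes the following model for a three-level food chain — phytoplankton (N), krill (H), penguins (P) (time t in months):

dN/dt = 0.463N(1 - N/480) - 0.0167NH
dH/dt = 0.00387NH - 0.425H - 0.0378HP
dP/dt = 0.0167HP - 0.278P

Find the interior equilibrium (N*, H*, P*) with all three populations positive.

From dP/dt = 0: 0.0167H* = 0.278, so H* = 16.6.
From dN/dt = 0: 0.463(1 - N*/480) = 0.0167·16.6, giving N* = 480·(1 - 0.6) = 192.
From dH/dt = 0: 0.00387·192 - 0.425 = 0.0378P*, so P* = 0.317/0.0378 = 8.39.

N* ≈ 192, H* ≈ 16.6, P* ≈ 8.39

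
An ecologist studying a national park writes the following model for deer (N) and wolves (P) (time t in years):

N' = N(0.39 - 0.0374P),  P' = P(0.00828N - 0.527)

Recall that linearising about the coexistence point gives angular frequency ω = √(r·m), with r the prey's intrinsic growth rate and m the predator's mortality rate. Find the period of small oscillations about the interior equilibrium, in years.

Here r = 0.39 and m = 0.527, so r·m = 0.206.
ω = √0.206 = 0.453 per year, hence T = 2π/ω ≈ 13.9 years.

T ≈ 13.9 years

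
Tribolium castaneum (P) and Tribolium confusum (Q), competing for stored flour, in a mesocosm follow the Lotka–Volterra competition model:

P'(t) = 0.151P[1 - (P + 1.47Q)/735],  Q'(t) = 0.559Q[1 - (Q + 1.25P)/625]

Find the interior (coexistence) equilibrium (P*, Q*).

P* ≈ 219, Q* ≈ 351

Setting both brackets to zero gives the nullclines P + 1.47Q = 735 and 1.25P + Q = 625.
Substituting Q = 625 - 1.25P into the first: P(1 - 1.47·1.25) = 735 - 1.47·625.
So P* = -184/-0.837 = 219, and then Q* = 625 - 1.25·219 = 351.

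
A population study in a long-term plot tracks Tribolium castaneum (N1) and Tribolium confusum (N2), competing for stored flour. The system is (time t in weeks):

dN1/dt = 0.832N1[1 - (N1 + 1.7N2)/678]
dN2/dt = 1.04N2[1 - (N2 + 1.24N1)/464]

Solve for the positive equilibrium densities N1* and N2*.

N1* ≈ 100, N2* ≈ 340

Setting both brackets to zero gives the nullclines N1 + 1.7N2 = 678 and 1.24N1 + N2 = 464.
Substituting N2 = 464 - 1.24N1 into the first: N1(1 - 1.7·1.24) = 678 - 1.7·464.
So N1* = -111/-1.11 = 100, and then N2* = 464 - 1.24·100 = 340.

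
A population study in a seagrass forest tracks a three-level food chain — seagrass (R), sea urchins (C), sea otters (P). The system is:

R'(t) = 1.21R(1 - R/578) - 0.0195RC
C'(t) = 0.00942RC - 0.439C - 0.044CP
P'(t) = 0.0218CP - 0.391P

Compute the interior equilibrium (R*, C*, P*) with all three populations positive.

From dP/dt = 0: 0.0218C* = 0.391, so C* = 17.9.
From dR/dt = 0: 1.21(1 - R*/578) = 0.0195·17.9, giving R* = 578·(1 - 0.289) = 411.
From dC/dt = 0: 0.00942·411 - 0.439 = 0.044P*, so P* = 3.43/0.044 = 78.

R* ≈ 411, C* ≈ 17.9, P* ≈ 78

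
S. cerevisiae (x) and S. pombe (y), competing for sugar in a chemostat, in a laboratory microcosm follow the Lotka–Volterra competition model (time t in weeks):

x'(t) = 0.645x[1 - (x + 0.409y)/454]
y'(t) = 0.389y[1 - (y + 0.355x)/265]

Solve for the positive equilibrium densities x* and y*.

x* ≈ 404, y* ≈ 121

Setting both brackets to zero gives the nullclines x + 0.409y = 454 and 0.355x + y = 265.
Substituting y = 265 - 0.355x into the first: x(1 - 0.409·0.355) = 454 - 0.409·265.
So x* = 346/0.855 = 404, and then y* = 265 - 0.355·404 = 121.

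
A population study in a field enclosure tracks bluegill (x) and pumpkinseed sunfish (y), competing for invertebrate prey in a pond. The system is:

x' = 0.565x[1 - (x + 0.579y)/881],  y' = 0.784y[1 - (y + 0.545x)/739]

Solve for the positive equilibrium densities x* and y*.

Setting both brackets to zero gives the nullclines x + 0.579y = 881 and 0.545x + y = 739.
Substituting y = 739 - 0.545x into the first: x(1 - 0.579·0.545) = 881 - 0.579·739.
So x* = 453/0.684 = 662, and then y* = 739 - 0.545·662 = 378.

x* ≈ 662, y* ≈ 378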